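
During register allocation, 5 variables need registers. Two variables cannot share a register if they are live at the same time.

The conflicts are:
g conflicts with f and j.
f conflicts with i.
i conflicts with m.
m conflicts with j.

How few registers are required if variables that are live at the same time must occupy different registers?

3

The cycle g-j-m-i-f-g has odd length 5, so it cannot be 2-colored; at least 3 registers are needed.
3 registers suffice: register 1 → {f, m}; register 2 → {i, j}; register 3 → {g}. Each listed conflict is separated.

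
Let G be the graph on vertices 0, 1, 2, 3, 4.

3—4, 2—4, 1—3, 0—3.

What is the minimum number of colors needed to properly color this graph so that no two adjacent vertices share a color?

2

1 and 3 are adjacent, so at least 2 colors are needed.
One proper 2-coloring: 0=b, 1=b, 2=a, 3=a, 4=b. No two adjacent vertices share a color.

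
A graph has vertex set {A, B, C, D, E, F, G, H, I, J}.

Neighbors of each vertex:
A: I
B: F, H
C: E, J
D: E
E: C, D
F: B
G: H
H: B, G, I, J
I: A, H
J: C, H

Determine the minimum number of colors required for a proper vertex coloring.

2

H and I are adjacent, so at least 2 colors are needed.
A valid assignment using 2 colors: A=1, B=2, C=1, D=1, E=2, F=1, G=2, H=1, I=2, J=2. No two adjacent vertices share a color.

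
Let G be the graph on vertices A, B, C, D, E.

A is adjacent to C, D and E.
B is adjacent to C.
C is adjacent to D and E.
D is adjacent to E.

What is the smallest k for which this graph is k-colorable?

A, C, D, E are mutually adjacent (a clique of size 4), so at least 4 colors are needed.
4 colors suffice: color red → {C}; color blue → {B, E}; color green → {A}; color yellow → {D}. Each edge has distinct colors on its endpoints.

4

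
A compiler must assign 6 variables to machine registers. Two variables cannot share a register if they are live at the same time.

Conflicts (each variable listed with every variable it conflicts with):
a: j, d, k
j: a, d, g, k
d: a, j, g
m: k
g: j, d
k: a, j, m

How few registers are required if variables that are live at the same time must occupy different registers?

3

a, j, d pairwise conflict, so at least 3 registers are needed.
3 registers suffice: register 1 → {j, m}; register 2 → {a, g}; register 3 → {d, k}. No two conflicting variables share a register.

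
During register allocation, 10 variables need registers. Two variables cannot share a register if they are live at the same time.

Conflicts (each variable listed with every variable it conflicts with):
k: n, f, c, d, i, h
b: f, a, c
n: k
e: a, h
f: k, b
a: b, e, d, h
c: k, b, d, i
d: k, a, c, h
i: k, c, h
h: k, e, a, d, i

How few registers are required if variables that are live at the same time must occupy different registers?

3

e, a, h pairwise conflict, so at least 3 registers are needed.
3 registers suffice: k=1, b=3, n=2, e=3, f=2, a=1, c=2, d=3, i=3, h=2. Each listed conflict is separated.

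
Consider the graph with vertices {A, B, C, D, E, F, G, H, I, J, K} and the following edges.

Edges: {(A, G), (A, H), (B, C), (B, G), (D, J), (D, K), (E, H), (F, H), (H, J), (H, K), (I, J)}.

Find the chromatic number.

F and H are adjacent, so at least 2 colors are needed.
2 colors suffice: color 1 → {C, D, G, H, I}; color 2 → {A, B, E, F, J, K}. Every edge joins two different colors.

2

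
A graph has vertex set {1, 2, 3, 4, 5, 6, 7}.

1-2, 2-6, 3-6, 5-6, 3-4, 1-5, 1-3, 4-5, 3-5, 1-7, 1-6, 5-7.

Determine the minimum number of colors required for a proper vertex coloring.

4

1, 3, 5, 6 are pairwise adjacent (a clique of size 4), so at least 4 colors are needed.
4 colors suffice: 1=b, 2=a, 3=d, 4=b, 5=a, 6=c, 7=c. Each edge has distinct colors on its endpoints.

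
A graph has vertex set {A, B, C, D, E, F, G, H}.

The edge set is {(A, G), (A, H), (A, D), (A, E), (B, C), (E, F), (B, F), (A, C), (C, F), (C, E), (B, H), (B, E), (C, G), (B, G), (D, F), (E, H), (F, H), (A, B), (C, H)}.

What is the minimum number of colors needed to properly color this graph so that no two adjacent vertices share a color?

5

B, C, E, F, H form a clique, so at least 5 colors are needed.
One proper 5-coloring: A=blue, B=red, C=green, D=red, E=purple, F=blue, G=yellow, H=yellow. Every edge joins two different colors.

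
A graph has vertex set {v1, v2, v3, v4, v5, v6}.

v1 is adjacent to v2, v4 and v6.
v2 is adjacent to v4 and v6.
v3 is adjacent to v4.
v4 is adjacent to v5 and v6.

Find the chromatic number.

v1, v2, v4, v6 form a clique, so at least 4 colors are needed.
4 colors suffice: color 1 → {v4}; color 2 → {v1, v3, v5}; color 3 → {v2}; color 4 → {v6}. No two adjacent vertices share a color.

4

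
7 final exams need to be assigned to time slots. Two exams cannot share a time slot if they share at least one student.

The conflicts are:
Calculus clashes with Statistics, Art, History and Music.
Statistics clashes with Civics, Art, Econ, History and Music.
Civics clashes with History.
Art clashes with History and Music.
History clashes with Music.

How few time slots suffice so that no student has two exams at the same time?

Calculus, Statistics, Art, History, Music are mutually in conflict, so at least 5 time slots are needed.
5 time slots suffice: time slot 1 → {Statistics}; time slot 2 → {Econ, History}; time slot 3 → {Calculus, Civics}; time slot 4 → {Music}; time slot 5 → {Art}. Every pair that conflicts lands in different time slots.

5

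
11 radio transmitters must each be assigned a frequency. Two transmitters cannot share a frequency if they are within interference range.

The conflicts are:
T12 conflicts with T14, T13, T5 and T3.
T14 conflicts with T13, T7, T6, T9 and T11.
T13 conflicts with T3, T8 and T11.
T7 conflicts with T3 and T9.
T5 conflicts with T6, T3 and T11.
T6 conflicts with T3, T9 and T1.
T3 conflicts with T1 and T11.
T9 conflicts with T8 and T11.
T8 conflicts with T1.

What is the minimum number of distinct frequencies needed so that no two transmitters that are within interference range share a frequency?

T6, T3, T1 all conflict with each other, so at least 3 frequencies are needed.
3 frequencies suffice: T12=2, T14=1, T13=3, T7=2, T5=3, T6=2, T3=1, T9=3, T8=1, T1=3, T11=2. Every pair that conflicts lands in different frequencies.

3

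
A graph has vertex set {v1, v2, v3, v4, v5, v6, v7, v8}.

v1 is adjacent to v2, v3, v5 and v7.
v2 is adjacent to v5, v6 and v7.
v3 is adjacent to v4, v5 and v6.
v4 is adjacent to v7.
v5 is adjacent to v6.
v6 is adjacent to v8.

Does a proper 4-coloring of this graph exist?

The chromatic number is 3. v1, v2, v7 are mutually adjacent, so at least 3 colors are needed.
3 colors suffice: v1=B, v2=R, v3=R, v4=B, v5=G, v6=B, v7=G, v8=R.
Since 4 ≥ 3, a proper 4-coloring certainly exists.

Yes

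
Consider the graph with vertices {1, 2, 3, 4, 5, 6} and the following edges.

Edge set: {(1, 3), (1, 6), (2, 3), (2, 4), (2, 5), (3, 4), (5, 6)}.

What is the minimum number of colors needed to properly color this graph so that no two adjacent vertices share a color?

2, 3, 4 are mutually adjacent, so at least 3 colors are needed.
3 colors suffice: color a → {3, 5}; color b → {1, 2}; color c → {4, 6}. Every edge joins two different colors.

3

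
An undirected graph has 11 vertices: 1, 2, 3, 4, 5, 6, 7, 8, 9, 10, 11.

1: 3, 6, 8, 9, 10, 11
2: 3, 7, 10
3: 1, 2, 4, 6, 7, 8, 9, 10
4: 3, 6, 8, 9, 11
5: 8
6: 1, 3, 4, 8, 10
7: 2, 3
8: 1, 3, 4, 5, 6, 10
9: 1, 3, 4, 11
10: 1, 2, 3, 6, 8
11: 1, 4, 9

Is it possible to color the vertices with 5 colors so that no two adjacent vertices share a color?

The chromatic number is 5. 1, 3, 6, 8, 10 are pairwise adjacent (a clique of size 5), so at least 5 colors are needed.
5 colors suffice: 1=b, 2=b, 3=a, 4=b, 5=a, 6=e, 7=c, 8=c, 9=c, 10=d, 11=a.
That is already a proper 5-coloring.

Yes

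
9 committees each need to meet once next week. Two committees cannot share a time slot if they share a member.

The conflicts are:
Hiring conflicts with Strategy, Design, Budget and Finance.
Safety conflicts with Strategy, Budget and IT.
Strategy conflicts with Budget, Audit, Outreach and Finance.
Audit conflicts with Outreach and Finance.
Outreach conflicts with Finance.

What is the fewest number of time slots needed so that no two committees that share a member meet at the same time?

4

Strategy, Audit, Outreach, Finance pairwise conflict, so at least 4 time slots are needed.
A valid assignment using 4 time slots: Hiring=2, Safety=2, Strategy=1, Design=1, Budget=3, Audit=2, Outreach=4, IT=1, Finance=3. No two conflicting committees share a time slot.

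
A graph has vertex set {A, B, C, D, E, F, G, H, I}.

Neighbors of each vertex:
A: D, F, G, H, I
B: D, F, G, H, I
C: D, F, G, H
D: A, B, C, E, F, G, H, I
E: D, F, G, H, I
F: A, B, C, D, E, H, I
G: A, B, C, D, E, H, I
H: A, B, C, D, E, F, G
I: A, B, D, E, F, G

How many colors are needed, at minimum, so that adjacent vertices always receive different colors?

A, D, F, I form a clique, so at least 4 colors are needed.
One proper 4-coloring: A=yellow, B=yellow, C=yellow, D=red, E=yellow, F=green, G=green, H=blue, I=blue. Each edge has distinct colors on its endpoints.

4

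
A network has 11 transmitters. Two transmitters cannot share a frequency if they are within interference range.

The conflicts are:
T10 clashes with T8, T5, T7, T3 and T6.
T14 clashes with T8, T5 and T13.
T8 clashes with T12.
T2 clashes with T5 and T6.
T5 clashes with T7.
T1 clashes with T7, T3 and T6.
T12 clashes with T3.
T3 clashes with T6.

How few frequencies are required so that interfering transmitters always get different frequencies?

3

T10, T5, T7 pairwise conflict, so at least 3 frequencies are needed.
Using 3 frequencies: T10=1, T14=1, T8=2, T2=1, T5=2, T13=2, T1=1, T12=1, T7=3, T3=2, T6=3. No two conflicting transmitters share a frequency.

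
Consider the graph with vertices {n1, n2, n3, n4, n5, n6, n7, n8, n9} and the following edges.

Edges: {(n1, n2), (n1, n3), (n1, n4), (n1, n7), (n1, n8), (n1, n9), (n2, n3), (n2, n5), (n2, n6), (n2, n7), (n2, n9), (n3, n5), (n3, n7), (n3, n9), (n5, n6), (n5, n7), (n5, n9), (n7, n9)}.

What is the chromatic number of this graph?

5

n1, n2, n3, n7, n9 are pairwise adjacent (a clique of size 5), so at least 5 colors are needed.
One proper 5-coloring: n1=1, n2=2, n3=3, n4=2, n5=1, n6=3, n7=5, n8=2, n9=4. No two adjacent vertices share a color.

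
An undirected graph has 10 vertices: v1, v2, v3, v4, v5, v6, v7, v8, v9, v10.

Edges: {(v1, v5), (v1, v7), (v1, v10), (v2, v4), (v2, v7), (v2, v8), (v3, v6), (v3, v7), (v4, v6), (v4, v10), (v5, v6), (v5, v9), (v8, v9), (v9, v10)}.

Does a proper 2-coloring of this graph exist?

No

The cycle v4-v2-v8-v9-v10-v4 has odd length 5, so it cannot be 2-colored; at least 3 colors are needed.
So 2 colors are not enough.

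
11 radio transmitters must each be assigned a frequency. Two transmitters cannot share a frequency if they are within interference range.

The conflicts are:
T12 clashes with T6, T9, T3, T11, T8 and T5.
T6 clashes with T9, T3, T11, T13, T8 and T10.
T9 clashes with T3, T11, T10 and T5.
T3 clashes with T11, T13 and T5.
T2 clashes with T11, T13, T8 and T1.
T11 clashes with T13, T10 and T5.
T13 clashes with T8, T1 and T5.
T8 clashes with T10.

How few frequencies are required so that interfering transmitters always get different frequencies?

T12, T6, T9, T3, T11 are mutually in conflict, so at least 5 frequencies are needed.
5 frequencies suffice: frequency 1 → {T11, T8, T1}; frequency 2 → {T9, T13}; frequency 3 → {T6, T2, T5}; frequency 4 → {T3, T10}; frequency 5 → {T12}. Each listed conflict is separated.

5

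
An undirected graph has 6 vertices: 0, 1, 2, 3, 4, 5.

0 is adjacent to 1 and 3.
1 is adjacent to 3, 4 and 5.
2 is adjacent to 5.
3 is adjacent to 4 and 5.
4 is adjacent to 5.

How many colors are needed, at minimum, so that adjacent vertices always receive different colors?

4

1, 3, 4, 5 are mutually adjacent (a clique of size 4), so at least 4 colors are needed.
One proper 4-coloring: 0=a, 1=b, 2=b, 3=c, 4=d, 5=a. No two adjacent vertices share a color.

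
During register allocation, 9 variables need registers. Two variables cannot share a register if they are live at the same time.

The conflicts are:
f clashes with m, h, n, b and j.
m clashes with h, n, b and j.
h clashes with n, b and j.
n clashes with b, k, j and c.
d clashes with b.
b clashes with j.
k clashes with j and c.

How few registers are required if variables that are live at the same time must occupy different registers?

f, m, h, n, b, j pairwise conflict, so at least 6 registers are needed.
Using 6 registers: f=5, m=6, h=4, n=1, d=1, b=2, k=2, j=3, c=3. Every pair that conflicts lands in different registers.

6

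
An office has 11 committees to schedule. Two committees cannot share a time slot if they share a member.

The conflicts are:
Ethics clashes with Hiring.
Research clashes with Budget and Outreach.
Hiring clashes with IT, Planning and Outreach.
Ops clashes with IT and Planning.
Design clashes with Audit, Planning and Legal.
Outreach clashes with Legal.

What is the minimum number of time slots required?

3

The cycle Legal-Outreach-Hiring-Planning-Design-Legal has odd length 5, so it cannot be 2-colored; at least 3 time slots are needed.
3 time slots suffice: Ethics=2, Research=1, Hiring=1, Ops=1, Design=1, Budget=2, Audit=2, IT=2, Planning=2, Outreach=2, Legal=3. Each listed conflict is separated.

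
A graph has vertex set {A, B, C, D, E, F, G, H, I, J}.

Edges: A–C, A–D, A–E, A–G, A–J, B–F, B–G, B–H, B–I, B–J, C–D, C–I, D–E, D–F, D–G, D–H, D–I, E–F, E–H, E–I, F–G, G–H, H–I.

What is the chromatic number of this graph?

D, E, H, I are mutually adjacent (a clique of size 4), so at least 4 colors are needed.
4 colors suffice: color 1 → {B, D}; color 2 → {A, F, H}; color 3 → {G, I, J}; color 4 → {C, E}. No two adjacent vertices share a color.

4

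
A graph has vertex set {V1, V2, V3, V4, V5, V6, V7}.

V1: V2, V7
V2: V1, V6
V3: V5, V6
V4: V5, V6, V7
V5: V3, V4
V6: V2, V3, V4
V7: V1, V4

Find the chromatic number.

The cycle V1-V7-V4-V6-V2-V1 has odd length 5, so it cannot be 2-colored; at least 3 colors are needed.
A valid assignment using 3 colors: V1=1, V2=3, V3=1, V4=1, V5=2, V6=2, V7=2. Each edge has distinct colors on its endpoints.

3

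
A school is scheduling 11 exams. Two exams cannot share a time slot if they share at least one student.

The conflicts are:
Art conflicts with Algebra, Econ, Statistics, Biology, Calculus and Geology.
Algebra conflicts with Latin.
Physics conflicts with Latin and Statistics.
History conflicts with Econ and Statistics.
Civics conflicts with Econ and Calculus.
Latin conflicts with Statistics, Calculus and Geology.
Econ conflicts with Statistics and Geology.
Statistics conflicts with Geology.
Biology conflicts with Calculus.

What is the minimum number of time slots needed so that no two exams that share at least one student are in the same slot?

4

Art, Econ, Statistics, Geology pairwise conflict, so at least 4 time slots are needed.
4 time slots suffice: Art=2, Algebra=1, Physics=3, History=2, Civics=2, Latin=2, Econ=3, Statistics=1, Biology=3, Calculus=1, Geology=4. Each listed conflict is separated.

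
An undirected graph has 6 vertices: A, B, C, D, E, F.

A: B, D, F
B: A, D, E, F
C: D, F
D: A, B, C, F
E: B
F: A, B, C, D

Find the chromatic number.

A, B, D, F form a clique, so at least 4 colors are needed.
One proper 4-coloring: A=4, B=2, C=2, D=1, E=1, F=3. No two adjacent vertices share a color.

4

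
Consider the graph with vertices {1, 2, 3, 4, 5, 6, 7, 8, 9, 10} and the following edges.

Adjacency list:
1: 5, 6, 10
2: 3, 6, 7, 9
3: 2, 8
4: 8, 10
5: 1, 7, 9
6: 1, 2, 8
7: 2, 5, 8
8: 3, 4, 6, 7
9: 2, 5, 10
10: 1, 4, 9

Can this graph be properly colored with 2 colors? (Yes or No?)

The cycle 10-4-8-6-1-10 has odd length 5, so it cannot be 2-colored; at least 3 colors are needed.
So 2 colors are not enough.

No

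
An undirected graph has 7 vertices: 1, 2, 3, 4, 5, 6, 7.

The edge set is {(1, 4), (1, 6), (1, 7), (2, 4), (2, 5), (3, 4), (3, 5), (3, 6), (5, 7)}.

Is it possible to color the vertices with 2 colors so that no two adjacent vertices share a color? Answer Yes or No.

No

The cycle 1-7-5-2-4-1 has odd length 5, so it cannot be 2-colored; at least 3 colors are needed.
So 2 colors are not enough.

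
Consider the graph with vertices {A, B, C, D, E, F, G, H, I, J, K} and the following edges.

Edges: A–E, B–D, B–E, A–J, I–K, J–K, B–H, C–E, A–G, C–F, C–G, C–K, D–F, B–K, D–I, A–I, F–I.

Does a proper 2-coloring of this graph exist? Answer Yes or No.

No

D, F, I are mutually adjacent, so at least 3 colors are needed.
So 2 colors are not enough.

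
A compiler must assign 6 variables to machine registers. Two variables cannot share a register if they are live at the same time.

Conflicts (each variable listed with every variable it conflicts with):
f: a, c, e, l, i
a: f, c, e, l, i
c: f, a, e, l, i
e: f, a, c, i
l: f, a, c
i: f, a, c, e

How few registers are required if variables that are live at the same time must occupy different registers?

f, a, c, e, i pairwise conflict, so at least 5 registers are needed.
A valid assignment using 5 registers: f=3, a=1, c=2, e=4, l=4, i=5. Every pair that conflicts lands in different registers.

5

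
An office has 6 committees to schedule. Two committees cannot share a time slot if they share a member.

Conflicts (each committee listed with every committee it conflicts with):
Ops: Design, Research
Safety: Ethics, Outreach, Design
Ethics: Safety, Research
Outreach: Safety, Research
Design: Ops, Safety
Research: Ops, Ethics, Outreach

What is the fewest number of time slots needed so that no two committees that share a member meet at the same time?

3

The cycle Ops-Research-Ethics-Safety-Design-Ops has odd length 5, so it cannot be 2-colored; at least 3 time slots are needed.
3 time slots suffice: time slot 1 → {Safety, Research}; time slot 2 → {Ops, Ethics, Outreach}; time slot 3 → {Design}. Each listed conflict is separated.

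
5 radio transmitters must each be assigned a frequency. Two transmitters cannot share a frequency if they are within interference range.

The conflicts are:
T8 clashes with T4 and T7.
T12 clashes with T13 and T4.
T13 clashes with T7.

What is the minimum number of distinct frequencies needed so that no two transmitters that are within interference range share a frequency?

3

The cycle T12-T13-T7-T8-T4-T12 has odd length 5, so it cannot be 2-colored; at least 3 frequencies are needed.
Using 3 frequencies: T8=2, T12=3, T13=2, T4=1, T7=1. Each listed conflict is separated.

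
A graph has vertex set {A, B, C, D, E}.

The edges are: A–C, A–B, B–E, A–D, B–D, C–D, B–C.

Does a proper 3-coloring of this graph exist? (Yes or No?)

A, B, C, D are pairwise adjacent (a clique of size 4), so at least 4 colors are needed.
So 3 colors are not enough.

No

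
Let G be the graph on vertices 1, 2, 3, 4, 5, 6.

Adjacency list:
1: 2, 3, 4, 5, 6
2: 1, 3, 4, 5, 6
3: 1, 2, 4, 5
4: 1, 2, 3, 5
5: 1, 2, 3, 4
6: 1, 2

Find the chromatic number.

5

1, 2, 3, 4, 5 form a clique, so at least 5 colors are needed.
5 colors suffice: 1=red, 2=blue, 3=green, 4=purple, 5=yellow, 6=green. Each edge has distinct colors on its endpoints.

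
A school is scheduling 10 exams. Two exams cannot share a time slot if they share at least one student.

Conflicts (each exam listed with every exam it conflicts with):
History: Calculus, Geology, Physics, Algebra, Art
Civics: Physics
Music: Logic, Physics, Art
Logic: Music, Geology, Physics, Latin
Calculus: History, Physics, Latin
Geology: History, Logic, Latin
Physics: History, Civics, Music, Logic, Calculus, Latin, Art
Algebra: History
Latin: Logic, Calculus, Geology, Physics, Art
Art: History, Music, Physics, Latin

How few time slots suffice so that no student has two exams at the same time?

3

Logic, Geology, Latin pairwise conflict, so at least 3 time slots are needed.
3 time slots suffice: time slot 1 → {Geology, Physics, Algebra}; time slot 2 → {History, Civics, Music, Latin}; time slot 3 → {Logic, Calculus, Art}. Every pair that conflicts lands in different time slots.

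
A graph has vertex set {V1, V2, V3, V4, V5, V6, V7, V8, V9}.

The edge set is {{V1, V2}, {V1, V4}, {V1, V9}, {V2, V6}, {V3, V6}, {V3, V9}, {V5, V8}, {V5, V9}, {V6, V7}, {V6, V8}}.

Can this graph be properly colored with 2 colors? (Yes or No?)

The cycle V3-V9-V1-V2-V6-V3 has odd length 5, so it cannot be 2-colored; at least 3 colors are needed.
So 2 colors are not enough.

No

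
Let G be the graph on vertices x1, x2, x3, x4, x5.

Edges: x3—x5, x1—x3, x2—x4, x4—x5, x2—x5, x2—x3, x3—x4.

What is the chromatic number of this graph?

x2, x3, x4, x5 form a clique, so at least 4 colors are needed.
One proper 4-coloring: x1=2, x2=4, x3=1, x4=3, x5=2. No two adjacent vertices share a color.

4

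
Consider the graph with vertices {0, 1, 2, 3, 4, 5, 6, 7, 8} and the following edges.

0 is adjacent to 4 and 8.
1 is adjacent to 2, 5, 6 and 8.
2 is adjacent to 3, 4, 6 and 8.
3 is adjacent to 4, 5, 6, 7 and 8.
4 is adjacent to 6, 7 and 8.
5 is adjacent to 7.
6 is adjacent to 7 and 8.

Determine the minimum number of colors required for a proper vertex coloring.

5

2, 3, 4, 6, 8 are mutually adjacent (a clique of size 5), so at least 5 colors are needed.
5 colors suffice: 0=green, 1=blue, 2=purple, 3=green, 4=blue, 5=yellow, 6=yellow, 7=red, 8=red. Every edge joins two different colors.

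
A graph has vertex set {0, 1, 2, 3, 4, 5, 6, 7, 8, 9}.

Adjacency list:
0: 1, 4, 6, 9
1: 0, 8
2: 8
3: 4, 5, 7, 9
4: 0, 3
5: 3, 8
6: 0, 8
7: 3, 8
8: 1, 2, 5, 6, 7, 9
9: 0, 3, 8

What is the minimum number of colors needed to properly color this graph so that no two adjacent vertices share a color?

3 and 4 are adjacent, so at least 2 colors are needed.
2 colors suffice: color red → {0, 3, 8}; color blue → {1, 2, 4, 5, 6, 7, 9}. No two adjacent vertices share a color.

2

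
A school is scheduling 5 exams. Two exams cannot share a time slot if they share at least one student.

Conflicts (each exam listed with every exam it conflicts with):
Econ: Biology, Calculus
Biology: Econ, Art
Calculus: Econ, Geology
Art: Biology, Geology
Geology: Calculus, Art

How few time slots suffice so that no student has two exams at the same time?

3

The cycle Art-Biology-Econ-Calculus-Geology-Art has odd length 5, so it cannot be 2-colored; at least 3 time slots are needed.
3 time slots suffice: time slot 1 → {Econ, Art}; time slot 2 → {Biology, Calculus}; time slot 3 → {Geology}. Every pair that conflicts lands in different time slots.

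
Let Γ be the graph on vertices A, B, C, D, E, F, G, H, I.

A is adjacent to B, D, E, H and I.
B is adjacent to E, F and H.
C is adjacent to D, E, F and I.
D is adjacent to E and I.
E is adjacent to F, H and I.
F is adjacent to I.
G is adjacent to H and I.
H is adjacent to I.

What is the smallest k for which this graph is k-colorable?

C, E, F, I form a clique, so at least 4 colors are needed.
4 colors suffice: color 1 → {B, I}; color 2 → {E, G}; color 3 → {D, F, H}; color 4 → {A, C}. Each edge has distinct colors on its endpoints.

4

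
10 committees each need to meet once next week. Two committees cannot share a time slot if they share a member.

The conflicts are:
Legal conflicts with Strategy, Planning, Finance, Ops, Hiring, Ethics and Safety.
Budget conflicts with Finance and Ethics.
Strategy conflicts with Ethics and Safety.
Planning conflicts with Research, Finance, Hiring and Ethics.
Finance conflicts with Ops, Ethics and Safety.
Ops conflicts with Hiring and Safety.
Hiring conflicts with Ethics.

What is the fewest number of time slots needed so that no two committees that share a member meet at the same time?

4

Legal, Planning, Finance, Ethics pairwise conflict, so at least 4 time slots are needed.
Using 4 time slots: Legal=1, Budget=1, Strategy=2, Planning=4, Research=1, Finance=2, Ops=4, Hiring=2, Ethics=3, Safety=3. Every pair that conflicts lands in different time slots.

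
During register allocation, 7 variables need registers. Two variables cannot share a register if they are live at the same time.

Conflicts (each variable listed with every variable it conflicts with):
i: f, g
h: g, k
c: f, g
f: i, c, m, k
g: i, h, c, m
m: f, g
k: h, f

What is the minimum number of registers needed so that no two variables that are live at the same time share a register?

The cycle i-g-h-k-f-i has odd length 5, so it cannot be 2-colored; at least 3 registers are needed.
3 registers suffice: register 1 → {f, g}; register 2 → {i, h, c, m}; register 3 → {k}. Each listed conflict is separated.

3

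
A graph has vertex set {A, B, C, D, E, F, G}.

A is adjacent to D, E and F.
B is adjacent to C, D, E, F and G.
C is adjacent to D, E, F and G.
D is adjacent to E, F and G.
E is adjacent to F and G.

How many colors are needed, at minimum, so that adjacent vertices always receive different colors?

5

B, C, D, E, G form a clique, so at least 5 colors are needed.
5 colors suffice: color 1 → {D}; color 2 → {E}; color 3 → {A, B}; color 4 → {C}; color 5 → {F, G}. Each edge has distinct colors on its endpoints.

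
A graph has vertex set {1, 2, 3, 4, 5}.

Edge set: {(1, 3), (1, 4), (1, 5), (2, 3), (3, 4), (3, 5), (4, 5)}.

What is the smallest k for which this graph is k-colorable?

1, 3, 4, 5 are pairwise adjacent (a clique of size 4), so at least 4 colors are needed.
One proper 4-coloring: 1=yellow, 2=blue, 3=red, 4=green, 5=blue. Every edge joins two different colors.

4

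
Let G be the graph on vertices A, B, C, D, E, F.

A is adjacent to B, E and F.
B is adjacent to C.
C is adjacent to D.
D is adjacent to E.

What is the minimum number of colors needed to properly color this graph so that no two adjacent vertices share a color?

3

The cycle E-D-C-B-A-E has odd length 5, so it cannot be 2-colored; at least 3 colors are needed.
3 colors suffice: color red → {A, C}; color blue → {B, D, F}; color green → {E}. Each edge has distinct colors on its endpoints.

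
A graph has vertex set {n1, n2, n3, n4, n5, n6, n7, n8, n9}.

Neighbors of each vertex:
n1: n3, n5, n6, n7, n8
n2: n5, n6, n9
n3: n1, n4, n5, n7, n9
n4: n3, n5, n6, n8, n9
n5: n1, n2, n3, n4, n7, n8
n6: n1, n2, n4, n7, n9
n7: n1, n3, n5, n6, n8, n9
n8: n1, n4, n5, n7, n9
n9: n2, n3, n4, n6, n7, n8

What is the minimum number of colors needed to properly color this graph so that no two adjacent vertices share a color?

4

n1, n3, n5, n7 form a clique, so at least 4 colors are needed.
4 colors suffice: n1=G, n2=B, n3=Y, n4=B, n5=R, n6=Y, n7=B, n8=Y, n9=R. Each edge has distinct colors on its endpoints.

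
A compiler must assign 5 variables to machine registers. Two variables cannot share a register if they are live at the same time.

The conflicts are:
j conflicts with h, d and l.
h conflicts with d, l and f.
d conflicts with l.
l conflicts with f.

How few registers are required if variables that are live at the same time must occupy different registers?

j, h, d, l pairwise conflict, so at least 4 registers are needed.
4 registers suffice: register 1 → {h}; register 2 → {l}; register 3 → {j, f}; register 4 → {d}. Each listed conflict is separated.

4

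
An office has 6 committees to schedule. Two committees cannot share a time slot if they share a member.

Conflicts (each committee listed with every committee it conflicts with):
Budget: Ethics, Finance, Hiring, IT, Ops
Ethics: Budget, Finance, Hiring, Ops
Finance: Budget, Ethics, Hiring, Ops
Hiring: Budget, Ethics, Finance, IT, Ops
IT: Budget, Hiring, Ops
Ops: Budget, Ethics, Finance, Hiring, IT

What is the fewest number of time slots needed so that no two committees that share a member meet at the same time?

5

Budget, Ethics, Finance, Hiring, Ops all conflict with each other, so at least 5 time slots are needed.
5 time slots suffice: Budget=2, Ethics=5, Finance=4, Hiring=1, IT=4, Ops=3. Each listed conflict is separated.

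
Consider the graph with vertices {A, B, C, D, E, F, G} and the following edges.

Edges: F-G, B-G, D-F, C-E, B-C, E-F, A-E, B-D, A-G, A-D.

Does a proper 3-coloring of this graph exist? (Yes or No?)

The chromatic number is 3. The cycle C-B-G-A-E-C has odd length 5, so it cannot be 2-colored; at least 3 colors are needed.
One proper 3-coloring: A=2, B=2, C=3, D=1, E=1, F=2, G=1.
That is already a proper 3-coloring.

Yes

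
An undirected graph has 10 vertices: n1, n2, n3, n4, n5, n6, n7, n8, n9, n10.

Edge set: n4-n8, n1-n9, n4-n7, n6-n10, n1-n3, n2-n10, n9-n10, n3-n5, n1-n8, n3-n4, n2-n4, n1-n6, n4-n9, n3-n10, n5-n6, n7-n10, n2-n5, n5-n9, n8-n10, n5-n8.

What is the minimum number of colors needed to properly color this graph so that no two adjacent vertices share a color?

n8 and n10 are adjacent, so at least 2 colors are needed.
One proper 2-coloring: n1=1, n2=2, n3=2, n4=1, n5=1, n6=2, n7=2, n8=2, n9=2, n10=1. Every edge joins two different colors.

2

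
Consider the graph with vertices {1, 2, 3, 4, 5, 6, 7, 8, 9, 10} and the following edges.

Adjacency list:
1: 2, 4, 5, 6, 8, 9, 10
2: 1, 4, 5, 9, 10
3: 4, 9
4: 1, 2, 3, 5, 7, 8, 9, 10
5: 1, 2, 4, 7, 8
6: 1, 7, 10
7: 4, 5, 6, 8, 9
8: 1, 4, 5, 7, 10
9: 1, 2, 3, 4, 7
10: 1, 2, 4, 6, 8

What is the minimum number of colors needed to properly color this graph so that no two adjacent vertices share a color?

4

4, 5, 7, 8 are pairwise adjacent (a clique of size 4), so at least 4 colors are needed.
4 colors suffice: color red → {4, 6}; color blue → {1, 3, 7}; color green → {2, 8}; color yellow → {5, 9, 10}. No two adjacent vertices share a color.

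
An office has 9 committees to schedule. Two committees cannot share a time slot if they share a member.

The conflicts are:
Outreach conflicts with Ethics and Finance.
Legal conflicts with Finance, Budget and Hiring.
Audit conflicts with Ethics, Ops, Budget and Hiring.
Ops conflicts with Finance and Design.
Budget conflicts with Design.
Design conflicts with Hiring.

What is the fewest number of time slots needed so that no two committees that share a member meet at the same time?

3

The cycle Ops-Finance-Outreach-Ethics-Audit-Ops has odd length 5, so it cannot be 2-colored; at least 3 time slots are needed.
A valid assignment using 3 time slots: Outreach=1, Legal=1, Audit=1, Ethics=2, Ops=2, Finance=3, Budget=2, Design=1, Hiring=2. Every pair that conflicts lands in different time slots.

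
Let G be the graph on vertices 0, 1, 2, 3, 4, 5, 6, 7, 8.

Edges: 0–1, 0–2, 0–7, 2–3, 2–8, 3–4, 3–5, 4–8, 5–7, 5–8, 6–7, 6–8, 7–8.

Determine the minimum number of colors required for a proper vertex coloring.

5, 7, 8 are mutually adjacent, so at least 3 colors are needed.
One proper 3-coloring: 0=a, 1=b, 2=b, 3=a, 4=b, 5=c, 6=c, 7=b, 8=a. Every edge joins two different colors.

3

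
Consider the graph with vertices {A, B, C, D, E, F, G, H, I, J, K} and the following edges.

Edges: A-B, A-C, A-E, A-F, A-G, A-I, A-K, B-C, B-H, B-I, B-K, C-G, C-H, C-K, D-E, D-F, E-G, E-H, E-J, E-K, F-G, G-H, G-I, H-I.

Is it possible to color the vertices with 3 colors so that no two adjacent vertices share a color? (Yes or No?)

A, B, C, K are pairwise adjacent (a clique of size 4), so at least 4 colors are needed.
So 3 colors are not enough.

No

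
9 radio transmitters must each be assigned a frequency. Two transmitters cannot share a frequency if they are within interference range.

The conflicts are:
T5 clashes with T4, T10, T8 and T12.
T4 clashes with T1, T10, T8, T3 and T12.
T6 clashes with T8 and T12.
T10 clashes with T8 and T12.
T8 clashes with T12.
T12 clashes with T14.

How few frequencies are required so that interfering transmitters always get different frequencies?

T5, T4, T10, T8, T12 pairwise conflict, so at least 5 frequencies are needed.
A valid assignment using 5 frequencies: T5=5, T4=1, T6=1, T1=2, T10=4, T8=3, T3=2, T12=2, T14=1. No two conflicting transmitters share a frequency.

5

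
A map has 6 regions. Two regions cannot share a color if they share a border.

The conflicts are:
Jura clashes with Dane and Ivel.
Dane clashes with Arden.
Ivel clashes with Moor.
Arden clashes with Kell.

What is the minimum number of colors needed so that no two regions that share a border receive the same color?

Arden and Kell conflict, so at least 2 colors are needed.
A valid assignment using 2 colors: Jura=1, Dane=2, Ivel=2, Arden=1, Moor=1, Kell=2. Each listed conflict is separated.

2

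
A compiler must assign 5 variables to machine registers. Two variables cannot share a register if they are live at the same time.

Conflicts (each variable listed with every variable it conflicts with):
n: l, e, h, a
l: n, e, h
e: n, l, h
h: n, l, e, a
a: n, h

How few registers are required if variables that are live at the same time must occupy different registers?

4

n, l, e, h pairwise conflict, so at least 4 registers are needed.
Using 4 registers: n=2, l=4, e=3, h=1, a=3. Each listed conflict is separated.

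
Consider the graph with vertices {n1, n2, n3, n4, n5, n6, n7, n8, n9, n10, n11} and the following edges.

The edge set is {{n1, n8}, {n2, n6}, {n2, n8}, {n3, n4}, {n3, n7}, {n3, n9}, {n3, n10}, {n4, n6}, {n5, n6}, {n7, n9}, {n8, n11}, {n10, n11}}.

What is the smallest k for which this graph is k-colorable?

3

n3, n7, n9 form a triangle, so at least 3 colors are needed.
3 colors suffice: color 1 → {n3, n6, n8}; color 2 → {n1, n2, n4, n5, n9, n10}; color 3 → {n7, n11}. No two adjacent vertices share a color.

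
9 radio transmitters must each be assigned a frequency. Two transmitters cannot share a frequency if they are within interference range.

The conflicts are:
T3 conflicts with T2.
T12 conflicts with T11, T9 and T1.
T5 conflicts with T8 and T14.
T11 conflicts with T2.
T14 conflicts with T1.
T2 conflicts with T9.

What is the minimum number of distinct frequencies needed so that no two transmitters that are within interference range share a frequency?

2

T5 and T14 conflict, so at least 2 frequencies are needed.
Using 2 frequencies: T3=2, T12=1, T5=2, T8=1, T11=2, T14=1, T2=1, T9=2, T1=2. Every pair that conflicts lands in different frequencies.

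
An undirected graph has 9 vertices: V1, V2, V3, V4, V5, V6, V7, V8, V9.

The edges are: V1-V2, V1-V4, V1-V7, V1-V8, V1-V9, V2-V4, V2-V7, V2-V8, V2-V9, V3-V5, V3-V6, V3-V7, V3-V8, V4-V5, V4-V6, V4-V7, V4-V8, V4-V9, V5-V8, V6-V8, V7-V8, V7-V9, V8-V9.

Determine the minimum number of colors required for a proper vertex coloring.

V1, V2, V4, V7, V8, V9 are mutually adjacent (a clique of size 6), so at least 6 colors are needed.
One proper 6-coloring: V1=5, V2=4, V3=2, V4=2, V5=3, V6=3, V7=3, V8=1, V9=6. Each edge has distinct colors on its endpoints.

6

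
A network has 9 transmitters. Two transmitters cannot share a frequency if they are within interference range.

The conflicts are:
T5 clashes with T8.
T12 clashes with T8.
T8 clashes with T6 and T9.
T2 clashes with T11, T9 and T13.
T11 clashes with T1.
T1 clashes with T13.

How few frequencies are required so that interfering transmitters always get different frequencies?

2

T2 and T11 conflict, so at least 2 frequencies are needed.
2 frequencies suffice: T5=2, T12=2, T8=1, T2=1, T11=2, T6=2, T1=1, T9=2, T13=2. Every pair that conflicts lands in different frequencies.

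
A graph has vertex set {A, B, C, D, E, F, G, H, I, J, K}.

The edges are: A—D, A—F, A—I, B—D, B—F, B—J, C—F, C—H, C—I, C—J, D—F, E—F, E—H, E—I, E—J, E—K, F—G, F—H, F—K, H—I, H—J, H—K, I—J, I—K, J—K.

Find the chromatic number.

5

E, H, I, J, K form a clique, so at least 5 colors are needed.
5 colors suffice: color red → {F, J}; color blue → {A, B, G, H}; color green → {D, I}; color yellow → {C, E}; color purple → {K}. No two adjacent vertices share a color.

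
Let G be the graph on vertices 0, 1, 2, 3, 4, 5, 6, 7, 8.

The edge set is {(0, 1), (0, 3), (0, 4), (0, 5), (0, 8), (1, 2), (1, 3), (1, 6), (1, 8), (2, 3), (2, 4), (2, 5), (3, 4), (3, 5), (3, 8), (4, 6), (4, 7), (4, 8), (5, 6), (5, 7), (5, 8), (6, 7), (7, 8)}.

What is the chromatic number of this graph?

0, 3, 4, 8 are mutually adjacent (a clique of size 4), so at least 4 colors are needed.
4 colors suffice: color a → {1, 4, 5}; color b → {3, 6}; color c → {2, 8}; color d → {0, 7}. Each edge has distinct colors on its endpoints.

4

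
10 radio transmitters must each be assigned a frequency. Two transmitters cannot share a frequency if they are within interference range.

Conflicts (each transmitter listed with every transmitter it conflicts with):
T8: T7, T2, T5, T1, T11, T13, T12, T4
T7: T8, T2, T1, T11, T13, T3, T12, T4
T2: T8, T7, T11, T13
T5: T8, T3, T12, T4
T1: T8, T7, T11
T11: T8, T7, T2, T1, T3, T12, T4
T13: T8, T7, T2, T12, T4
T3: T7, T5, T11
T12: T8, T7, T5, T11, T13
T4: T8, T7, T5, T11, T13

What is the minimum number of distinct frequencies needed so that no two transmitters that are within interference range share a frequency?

T8, T7, T1, T11 all conflict with each other, so at least 4 frequencies are needed.
4 frequencies suffice: frequency 1 → {T7, T5}; frequency 2 → {T8, T3}; frequency 3 → {T11, T13}; frequency 4 → {T2, T1, T12, T4}. Every pair that conflicts lands in different frequencies.

4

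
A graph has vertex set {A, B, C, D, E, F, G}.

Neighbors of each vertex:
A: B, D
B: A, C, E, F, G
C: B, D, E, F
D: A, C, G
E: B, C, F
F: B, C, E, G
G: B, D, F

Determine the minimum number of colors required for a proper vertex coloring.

B, C, E, F form a clique, so at least 4 colors are needed.
4 colors suffice: color 1 → {B, D}; color 2 → {A, F}; color 3 → {C, G}; color 4 → {E}. No two adjacent vertices share a color.

4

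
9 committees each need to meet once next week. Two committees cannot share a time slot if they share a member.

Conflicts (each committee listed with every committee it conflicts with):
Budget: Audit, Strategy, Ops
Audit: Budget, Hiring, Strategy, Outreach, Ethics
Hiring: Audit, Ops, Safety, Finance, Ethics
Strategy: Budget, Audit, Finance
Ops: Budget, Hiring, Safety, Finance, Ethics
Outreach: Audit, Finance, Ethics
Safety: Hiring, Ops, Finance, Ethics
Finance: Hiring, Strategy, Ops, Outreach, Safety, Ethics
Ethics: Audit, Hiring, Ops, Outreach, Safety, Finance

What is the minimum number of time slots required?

Hiring, Ops, Safety, Finance, Ethics are mutually in conflict, so at least 5 time slots are needed.
5 time slots suffice: time slot 1 → {Audit, Finance}; time slot 2 → {Strategy, Ethics}; time slot 3 → {Budget, Hiring, Outreach}; time slot 4 → {Ops}; time slot 5 → {Safety}. Every pair that conflicts lands in different time slots.

5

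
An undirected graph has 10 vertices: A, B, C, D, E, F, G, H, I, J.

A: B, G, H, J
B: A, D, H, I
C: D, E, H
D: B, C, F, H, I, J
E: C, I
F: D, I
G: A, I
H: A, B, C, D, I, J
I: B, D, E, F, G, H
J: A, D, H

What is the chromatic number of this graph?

B, D, H, I are pairwise adjacent (a clique of size 4), so at least 4 colors are needed.
4 colors suffice: color red → {E, F, G, H}; color blue → {A, D}; color green → {C, I, J}; color yellow → {B}. Each edge has distinct colors on its endpoints.

4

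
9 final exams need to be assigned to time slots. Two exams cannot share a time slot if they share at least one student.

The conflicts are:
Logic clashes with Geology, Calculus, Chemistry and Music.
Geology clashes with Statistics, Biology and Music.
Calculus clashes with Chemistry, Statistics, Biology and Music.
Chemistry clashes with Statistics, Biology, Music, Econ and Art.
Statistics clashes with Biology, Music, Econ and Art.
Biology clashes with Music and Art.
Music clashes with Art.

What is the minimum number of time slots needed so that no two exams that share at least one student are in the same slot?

Chemistry, Statistics, Biology, Music, Art are mutually in conflict, so at least 5 time slots are needed.
5 time slots suffice: time slot 1 → {Geology, Chemistry}; time slot 2 → {Music, Econ}; time slot 3 → {Logic, Statistics}; time slot 4 → {Biology}; time slot 5 → {Calculus, Art}. No two conflicting exams share a time slot.

5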